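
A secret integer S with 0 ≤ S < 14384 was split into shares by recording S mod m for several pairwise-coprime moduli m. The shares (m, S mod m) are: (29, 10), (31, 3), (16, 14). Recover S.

14046

The moduli are pairwise coprime; N = 29·31·16 = 14384.
N/29 = 496; 496 ≡ 3 (mod 29); 3·10 ≡ 1, so inverse 10.
N/31 = 464; 464 ≡ 30 (mod 31); 30·30 ≡ 1, so inverse 30.
N/16 = 899; 899 ≡ 3 (mod 16); 3·11 ≡ 1, so inverse 11.
S ≡ 10·496·10 + 3·464·30 + 14·899·11 = 229806.
229806 mod 14384 = 14046.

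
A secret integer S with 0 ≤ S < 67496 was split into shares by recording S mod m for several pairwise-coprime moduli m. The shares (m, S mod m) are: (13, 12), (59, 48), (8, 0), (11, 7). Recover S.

From S ≡ 12 (mod 13) write S = 12 + 13t. Substituting into S ≡ 48 (mod 59) gives 13t ≡ 36 (mod 59), and since 13⁻¹ ≡ 50 (mod 59), t ≡ 30. Hence S ≡ 12 + 13·30 = 402 (mod 767).
From S ≡ 402 (mod 767) write S = 402 + 767t. Substituting into S ≡ 0 (mod 8) gives 767t ≡ 6 (mod 8), and since 7⁻¹ ≡ 7 (mod 8), t ≡ 2. Hence S ≡ 402 + 767·2 = 1936 (mod 6136).
From S ≡ 1936 (mod 6136) write S = 1936 + 6136t. Substituting into S ≡ 7 (mod 11) gives 6136t ≡ 7 (mod 11), and since 9⁻¹ ≡ 5 (mod 11), t ≡ 2. Hence S ≡ 1936 + 6136·2 = 14208 (mod 67496).

14208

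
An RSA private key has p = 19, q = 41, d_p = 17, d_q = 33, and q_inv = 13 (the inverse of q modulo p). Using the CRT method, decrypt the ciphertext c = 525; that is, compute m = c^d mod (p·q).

m₁ = c^(d_p) mod p: c ≡ 12 (mod 19), and 12^17 mod 19 = 8.
m₂ = c^(d_q) mod q: c ≡ 33 (mod 41), and 33^33 mod 41 = 20.
h = q_inv·(m₁ − m₂) mod p = 13·(8 − 20) mod 19 = 15.
m = m₂ + h·q = 20 + 15·41 = 635.

635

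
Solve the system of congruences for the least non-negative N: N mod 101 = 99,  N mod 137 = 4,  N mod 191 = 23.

The moduli are pairwise coprime; M = 101·137·191 = 2642867.
M/101 = 26167; 26167 ≡ 8 (mod 101); 8·38 ≡ 1, so inverse 38.
M/137 = 19291; 19291 ≡ 111 (mod 137); 111·79 ≡ 1, so inverse 79.
M/191 = 13837; 13837 ≡ 85 (mod 191); 85·9 ≡ 1, so inverse 9.
N ≡ 99·26167·38 + 4·19291·79 + 23·13837·9 = 107400469.
107400469 mod 2642867 = 1685789.

1685789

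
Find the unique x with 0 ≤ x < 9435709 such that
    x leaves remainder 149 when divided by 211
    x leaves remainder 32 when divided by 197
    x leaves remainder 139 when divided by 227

Combine the congruences pairwise.
From x ≡ 149 (mod 211) write x = 149 + 211t. Substituting into x ≡ 32 (mod 197) gives 211t ≡ 80 (mod 197), and since 14⁻¹ ≡ 183 (mod 197), t ≡ 62. Hence x ≡ 149 + 211·62 = 13231 (mod 41567).
From x ≡ 13231 (mod 41567) write x = 13231 + 41567t. Substituting into x ≡ 139 (mod 227) gives 41567t ≡ 74 (mod 227), and since 26⁻¹ ≡ 131 (mod 227), t ≡ 160. Hence x ≡ 13231 + 41567·160 = 6663951 (mod 9435709).

6663951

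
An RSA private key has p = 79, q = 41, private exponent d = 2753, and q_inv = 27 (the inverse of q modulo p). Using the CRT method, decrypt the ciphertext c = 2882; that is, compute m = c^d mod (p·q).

d_p = d mod (p−1) = 2753 mod 78 = 23; d_q = d mod (q−1) = 33.
m₁ = c^(d_p) mod p: c ≡ 38 (mod 79), and 38^23 mod 79 = 67.
m₂ = c^(d_q) mod q: c ≡ 12 (mod 41), and 12^33 mod 41 = 28.
h = q_inv·(m₁ − m₂) mod p = 27·(67 − 28) mod 79 = 26.
m = m₂ + h·q = 28 + 26·41 = 1094.

1094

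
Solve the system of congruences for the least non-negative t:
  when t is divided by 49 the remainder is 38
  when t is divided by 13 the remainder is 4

Combine the congruences pairwise.
From t ≡ 38 (mod 49) write t = 38 + 49s. Substituting into t ≡ 4 (mod 13) gives 49s ≡ 5 (mod 13), and since 10⁻¹ ≡ 4 (mod 13), s ≡ 7. Hence t ≡ 38 + 49·7 = 381 (mod 637).

381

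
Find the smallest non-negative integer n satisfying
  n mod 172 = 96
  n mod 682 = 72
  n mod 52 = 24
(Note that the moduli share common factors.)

349256

Combine the congruences pairwise.
gcd(172, 682) = 2 and 2 | (72 − 96), so the pair is consistent; merging gives n ≡ 55996 (mod 58652), where 58652 = lcm(172, 682).
gcd(58652, 52) = 4 and 4 | (24 − 55996), so the pair is consistent; merging gives n ≡ 349256 (mod 762476), where 762476 = lcm(58652, 52).
The solution is unique modulo lcm(172, 682, 52) = 762476.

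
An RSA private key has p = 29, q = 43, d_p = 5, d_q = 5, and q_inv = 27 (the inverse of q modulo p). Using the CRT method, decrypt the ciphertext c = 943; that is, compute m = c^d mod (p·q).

m₁ = c^(d_p) mod p: c ≡ 15 (mod 29), and 15^5 mod 29 = 10.
m₂ = c^(d_q) mod q: c ≡ 40 (mod 43), and 40^5 mod 43 = 15.
h = q_inv·(m₁ − m₂) mod p = 27·(10 − 15) mod 29 = 10.
m = m₂ + h·q = 15 + 10·43 = 445.

445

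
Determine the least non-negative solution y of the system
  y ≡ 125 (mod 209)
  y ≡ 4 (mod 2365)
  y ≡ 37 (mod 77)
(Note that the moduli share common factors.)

gcd(209, 2365) = 11 and 11 | (4 − 125), so the pair is consistent; merging gives y ≡ 11829 (mod 44935), where 44935 = lcm(209, 2365).
gcd(44935, 77) = 11 and 11 | (37 − 11829), so the pair is consistent; merging gives y ≡ 236504 (mod 314545), where 314545 = lcm(44935, 77).
The solution is unique modulo lcm(209, 2365, 77) = 314545.

236504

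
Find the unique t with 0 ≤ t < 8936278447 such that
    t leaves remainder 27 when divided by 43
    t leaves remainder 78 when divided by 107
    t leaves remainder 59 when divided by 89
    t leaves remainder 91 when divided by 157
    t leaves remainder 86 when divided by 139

Combine the congruences pairwise.
From t ≡ 27 (mod 43) write t = 27 + 43s. Substituting into t ≡ 78 (mod 107) gives 43s ≡ 51 (mod 107), and since 43⁻¹ ≡ 5 (mod 107), s ≡ 41. Hence t ≡ 27 + 43·41 = 1790 (mod 4601).
From t ≡ 1790 (mod 4601) write t = 1790 + 4601s. Substituting into t ≡ 59 (mod 89) gives 4601s ≡ 49 (mod 89), and since 62⁻¹ ≡ 56 (mod 89), s ≡ 74. Hence t ≡ 1790 + 4601·74 = 342264 (mod 409489).
From t ≡ 342264 (mod 409489) write t = 342264 + 409489s. Substituting into t ≡ 91 (mod 157) gives 409489s ≡ 87 (mod 157), and since 33⁻¹ ≡ 138 (mod 157), s ≡ 74. Hence t ≡ 342264 + 409489·74 = 30644450 (mod 64289773).
From t ≡ 30644450 (mod 64289773) write t = 30644450 + 64289773s. Substituting into t ≡ 86 (mod 139) gives 64289773s ≡ 132 (mod 139), and since 49⁻¹ ≡ 122 (mod 139), s ≡ 119. Hence t ≡ 30644450 + 64289773·119 = 7681127437 (mod 8936278447).

7681127437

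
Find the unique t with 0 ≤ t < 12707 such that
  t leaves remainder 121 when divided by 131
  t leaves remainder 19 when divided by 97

12435

From t ≡ 121 (mod 131) write t = 121 + 131s. Substituting into t ≡ 19 (mod 97) gives 131s ≡ 92 (mod 97), and since 34⁻¹ ≡ 20 (mod 97), s ≡ 94. Hence t ≡ 121 + 131·94 = 12435 (mod 12707).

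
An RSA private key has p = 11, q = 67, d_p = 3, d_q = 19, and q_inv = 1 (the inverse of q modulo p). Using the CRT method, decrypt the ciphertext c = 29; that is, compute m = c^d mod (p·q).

431

m₁ = c^(d_p) mod p: c ≡ 7 (mod 11), and 7^3 mod 11 = 2.
m₂ = c^(d_q) mod q: c ≡ 29 (mod 67), and 29^19 mod 67 = 29.
h = q_inv·(m₁ − m₂) mod p = 1·(2 − 29) mod 11 = 6.
m = m₂ + h·q = 29 + 6·67 = 431.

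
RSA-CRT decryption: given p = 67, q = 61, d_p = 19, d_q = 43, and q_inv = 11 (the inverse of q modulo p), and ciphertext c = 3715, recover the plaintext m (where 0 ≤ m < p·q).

1035

m₁ = c^(d_p) mod p: c ≡ 30 (mod 67), and 30^19 mod 67 = 30.
m₂ = c^(d_q) mod q: c ≡ 55 (mod 61), and 55^43 mod 61 = 59.
h = q_inv·(m₁ − m₂) mod p = 11·(30 − 59) mod 67 = 16.
m = m₂ + h·q = 59 + 16·61 = 1035.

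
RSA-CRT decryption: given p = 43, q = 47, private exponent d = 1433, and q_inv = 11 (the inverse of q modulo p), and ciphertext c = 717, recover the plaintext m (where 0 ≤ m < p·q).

d_p = d mod (p−1) = 1433 mod 42 = 5; d_q = d mod (q−1) = 7.
m₁ = c^(d_p) mod p: c ≡ 29 (mod 43), and 29^5 mod 43 = 20.
m₂ = c^(d_q) mod q: c ≡ 12 (mod 47), and 12^7 mod 47 = 42.
h = q_inv·(m₁ − m₂) mod p = 11·(20 − 42) mod 43 = 16.
m = m₂ + h·q = 42 + 16·47 = 794.

794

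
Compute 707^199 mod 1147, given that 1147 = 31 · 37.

Mod 31: 707 ≡ 25; by Fermat, exponent reduces to 199 mod 30 = 19; 25^19 ≡ 25 (mod 31).
Mod 37: 707 ≡ 4; by Fermat, exponent reduces to 199 mod 36 = 19; 4^19 ≡ 4 (mod 37).
Combine by CRT: x ≡ 25 (mod 31), x ≡ 4 (mod 37) ⇒ x ≡ 707 (mod 1147).

707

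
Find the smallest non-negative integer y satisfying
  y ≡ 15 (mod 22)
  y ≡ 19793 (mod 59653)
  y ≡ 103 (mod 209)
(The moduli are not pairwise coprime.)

1690077

gcd(22, 59653) = 11 and 11 | (19793 − 15), so the pair is consistent; merging gives y ≡ 19793 (mod 119306), where 119306 = lcm(22, 59653).
gcd(119306, 209) = 11 and 11 | (103 − 19793), so the pair is consistent; merging gives y ≡ 1690077 (mod 2266814), where 2266814 = lcm(119306, 209).
The solution is unique modulo lcm(22, 59653, 209) = 2266814.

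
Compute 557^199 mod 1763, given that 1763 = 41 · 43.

Mod 41: 557 ≡ 24; by Fermat, exponent reduces to 199 mod 40 = 39; 24^39 ≡ 12 (mod 41).
Mod 43: 557 ≡ 41; by Fermat, exponent reduces to 199 mod 42 = 31; 41^31 ≡ 35 (mod 43).
Combine by CRT: x ≡ 12 (mod 41), x ≡ 35 (mod 43) ⇒ x ≡ 422 (mod 1763).

422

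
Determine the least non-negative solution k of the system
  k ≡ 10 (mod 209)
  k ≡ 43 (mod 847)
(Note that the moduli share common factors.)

gcd(209, 847) = 11 and 11 | (43 − 10), so the pair is consistent; merging gives k ≡ 13595 (mod 16093), where 16093 = lcm(209, 847).
The solution is unique modulo lcm(209, 847) = 16093.

13595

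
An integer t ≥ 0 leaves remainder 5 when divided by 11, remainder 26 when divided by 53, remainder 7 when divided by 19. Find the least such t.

The moduli are pairwise coprime; N = 11·53·19 = 11077.
N/11 = 1007; 1007 ≡ 6 (mod 11); 6·2 ≡ 1, so inverse 2.
N/53 = 209; 209 ≡ 50 (mod 53); 50·35 ≡ 1, so inverse 35.
N/19 = 583; 583 ≡ 13 (mod 19); 13·3 ≡ 1, so inverse 3.
t ≡ 5·1007·2 + 26·209·35 + 7·583·3 = 212503.
212503 mod 11077 = 2040.

2040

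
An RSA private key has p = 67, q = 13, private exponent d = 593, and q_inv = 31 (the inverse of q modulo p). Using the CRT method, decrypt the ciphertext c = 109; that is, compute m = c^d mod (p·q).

343

d_p = d mod (p−1) = 593 mod 66 = 65; d_q = d mod (q−1) = 5.
m₁ = c^(d_p) mod p: c ≡ 42 (mod 67), and 42^65 mod 67 = 8.
m₂ = c^(d_q) mod q: c ≡ 5 (mod 13), and 5^5 mod 13 = 5.
h = q_inv·(m₁ − m₂) mod p = 31·(8 − 5) mod 67 = 26.
m = m₂ + h·q = 5 + 26·13 = 343.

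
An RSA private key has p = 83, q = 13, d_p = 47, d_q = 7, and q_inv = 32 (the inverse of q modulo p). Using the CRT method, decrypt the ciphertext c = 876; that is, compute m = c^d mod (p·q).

1048

m₁ = c^(d_p) mod p: c ≡ 46 (mod 83), and 46^47 mod 83 = 52.
m₂ = c^(d_q) mod q: c ≡ 5 (mod 13), and 5^7 mod 13 = 8.
h = q_inv·(m₁ − m₂) mod p = 32·(52 − 8) mod 83 = 80.
m = m₂ + h·q = 8 + 80·13 = 1048.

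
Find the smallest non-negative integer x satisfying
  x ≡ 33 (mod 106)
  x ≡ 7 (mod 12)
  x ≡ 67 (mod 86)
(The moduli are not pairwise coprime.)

5227

gcd(106, 12) = 2 and 2 | (7 − 33), so the pair is consistent; merging gives x ≡ 139 (mod 636), where 636 = lcm(106, 12).
gcd(636, 86) = 2 and 2 | (67 − 139), so the pair is consistent; merging gives x ≡ 5227 (mod 27348), where 27348 = lcm(636, 86).
The solution is unique modulo lcm(106, 12, 86) = 27348.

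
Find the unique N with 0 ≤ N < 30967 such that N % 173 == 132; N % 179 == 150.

30580

Combine the congruences pairwise.
From N ≡ 132 (mod 173) write N = 132 + 173t. Substituting into N ≡ 150 (mod 179) gives 173t ≡ 18 (mod 179), and since 173⁻¹ ≡ 149 (mod 179), t ≡ 176. Hence N ≡ 132 + 173·176 = 30580 (mod 30967).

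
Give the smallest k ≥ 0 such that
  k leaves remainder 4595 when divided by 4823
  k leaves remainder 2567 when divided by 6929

Combine the congruences pairwise.
gcd(4823, 6929) = 13 and 13 | (2567 − 4595), so the pair is consistent; merging gives k ≡ 2199060 (mod 2570659), where 2570659 = lcm(4823, 6929).
The solution is unique modulo lcm(4823, 6929) = 2570659.

2199060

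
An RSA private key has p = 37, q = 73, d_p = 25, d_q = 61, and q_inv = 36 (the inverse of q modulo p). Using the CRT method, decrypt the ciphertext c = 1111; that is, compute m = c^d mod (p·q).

m₁ = c^(d_p) mod p: c ≡ 1 (mod 37), and 1^25 mod 37 = 1.
m₂ = c^(d_q) mod q: c ≡ 16 (mod 73), and 16^61 mod 73 = 2.
h = q_inv·(m₁ − m₂) mod p = 36·(1 − 2) mod 37 = 1.
m = m₂ + h·q = 2 + 1·73 = 75.

75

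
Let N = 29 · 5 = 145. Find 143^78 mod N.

34

Mod 29: 143 ≡ 27; by Fermat, exponent reduces to 78 mod 28 = 22; 27^22 ≡ 5 (mod 29).
Mod 5: 143 ≡ 3; by Fermat, exponent reduces to 78 mod 4 = 2; 3^2 ≡ 4 (mod 5).
Combine by CRT: x ≡ 5 (mod 29), x ≡ 4 (mod 5) ⇒ x ≡ 34 (mod 145).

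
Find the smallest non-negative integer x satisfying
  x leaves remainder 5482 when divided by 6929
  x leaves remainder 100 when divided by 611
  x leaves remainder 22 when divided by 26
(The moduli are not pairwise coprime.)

518228

gcd(6929, 611) = 13 and 13 | (100 − 5482), so the pair is consistent; merging gives x ≡ 192565 (mod 325663), where 325663 = lcm(6929, 611).
gcd(325663, 26) = 13 and 13 | (22 − 192565), so the pair is consistent; merging gives x ≡ 518228 (mod 651326), where 651326 = lcm(325663, 26).
The solution is unique modulo lcm(6929, 611, 26) = 651326.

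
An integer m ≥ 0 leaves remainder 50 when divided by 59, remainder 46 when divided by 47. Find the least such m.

1879

Combine the congruences pairwise.
From m ≡ 50 (mod 59) write m = 50 + 59t. Substituting into m ≡ 46 (mod 47) gives 59t ≡ 43 (mod 47), and since 12⁻¹ ≡ 4 (mod 47), t ≡ 31. Hence m ≡ 50 + 59·31 = 1879 (mod 2773).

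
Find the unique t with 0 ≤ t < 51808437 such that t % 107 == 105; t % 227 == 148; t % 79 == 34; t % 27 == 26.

48231746

The moduli are pairwise coprime; N = 107·227·79·27 = 51808437.
N/107 = 484191; 484191 ≡ 16 (mod 107); 16·87 ≡ 1, so inverse 87.
N/227 = 228231; 228231 ≡ 96 (mod 227); 96·201 ≡ 1, so inverse 201.
N/79 = 655803; 655803 ≡ 24 (mod 79); 24·56 ≡ 1, so inverse 56.
N/27 = 1918831; 1918831 ≡ 22 (mod 27); 22·16 ≡ 1, so inverse 16.
t ≡ 105·484191·87 + 148·228231·201 + 34·655803·56 + 26·1918831·16 = 13259383181.
13259383181 mod 51808437 = 48231746.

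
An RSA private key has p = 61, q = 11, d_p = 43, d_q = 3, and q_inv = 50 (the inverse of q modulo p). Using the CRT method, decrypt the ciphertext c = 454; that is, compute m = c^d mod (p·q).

m₁ = c^(d_p) mod p: c ≡ 27 (mod 61), and 27^43 mod 61 = 41.
m₂ = c^(d_q) mod q: c ≡ 3 (mod 11), and 3^3 mod 11 = 5.
h = q_inv·(m₁ − m₂) mod p = 50·(41 − 5) mod 61 = 31.
m = m₂ + h·q = 5 + 31·11 = 346.

346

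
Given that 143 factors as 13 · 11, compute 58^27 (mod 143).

Mod 13: 58 ≡ 6; by Fermat, exponent reduces to 27 mod 12 = 3; 6^3 ≡ 8 (mod 13).
Mod 11: 58 ≡ 3; by Fermat, exponent reduces to 27 mod 10 = 7; 3^7 ≡ 9 (mod 11).
Combine by CRT: x ≡ 8 (mod 13), x ≡ 9 (mod 11) ⇒ x ≡ 86 (mod 143).

86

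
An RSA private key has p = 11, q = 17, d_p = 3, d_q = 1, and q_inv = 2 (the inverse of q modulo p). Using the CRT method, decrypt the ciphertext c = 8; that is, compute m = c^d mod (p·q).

m₁ = c^(d_p) mod p: c ≡ 8 (mod 11), and 8^3 mod 11 = 6.
m₂ = c^(d_q) mod q: c ≡ 8 (mod 17), and 8^1 mod 17 = 8.
h = q_inv·(m₁ − m₂) mod p = 2·(6 − 8) mod 11 = 7.
m = m₂ + h·q = 8 + 7·17 = 127.

127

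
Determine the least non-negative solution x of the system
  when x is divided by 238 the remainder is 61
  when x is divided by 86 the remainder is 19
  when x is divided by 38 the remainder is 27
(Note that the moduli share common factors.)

gcd(238, 86) = 2 and 2 | (19 − 61), so the pair is consistent; merging gives x ≡ 3631 (mod 10234), where 10234 = lcm(238, 86).
gcd(10234, 38) = 2 and 2 | (27 − 3631), so the pair is consistent; merging gives x ≡ 105971 (mod 194446), where 194446 = lcm(10234, 38).
The solution is unique modulo lcm(238, 86, 38) = 194446.

105971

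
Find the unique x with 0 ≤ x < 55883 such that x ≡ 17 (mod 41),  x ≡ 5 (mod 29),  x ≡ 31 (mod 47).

16622

The moduli are pairwise coprime; N = 41·29·47 = 55883.
N/41 = 1363; 1363 ≡ 10 (mod 41); 10·37 ≡ 1, so inverse 37.
N/29 = 1927; 1927 ≡ 13 (mod 29); 13·9 ≡ 1, so inverse 9.
N/47 = 1189; 1189 ≡ 14 (mod 47); 14·37 ≡ 1, so inverse 37.
x ≡ 17·1363·37 + 5·1927·9 + 31·1189·37 = 2307825.
2307825 mod 55883 = 16622.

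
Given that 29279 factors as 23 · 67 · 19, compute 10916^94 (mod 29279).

10399

Mod 23: 10916 ≡ 14; by Fermat, exponent reduces to 94 mod 22 = 6; 14^6 ≡ 3 (mod 23).
Mod 67: 10916 ≡ 62; by Fermat, exponent reduces to 94 mod 66 = 28; 62^28 ≡ 14 (mod 67).
Mod 19: 10916 ≡ 10; by Fermat, exponent reduces to 94 mod 18 = 4; 10^4 ≡ 6 (mod 19).
Combine by CRT: x ≡ 3 (mod 23), x ≡ 14 (mod 67), x ≡ 6 (mod 19) ⇒ x ≡ 10399 (mod 29279).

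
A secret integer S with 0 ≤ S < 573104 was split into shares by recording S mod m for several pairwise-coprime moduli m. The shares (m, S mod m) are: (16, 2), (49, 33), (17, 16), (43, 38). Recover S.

Combine the congruences pairwise.
From S ≡ 2 (mod 16) write S = 2 + 16t. Substituting into S ≡ 33 (mod 49) gives 16t ≡ 31 (mod 49), and since 16⁻¹ ≡ 46 (mod 49), t ≡ 5. Hence S ≡ 2 + 16·5 = 82 (mod 784).
From S ≡ 82 (mod 784) write S = 82 + 784t. Substituting into S ≡ 16 (mod 17) gives 784t ≡ 2 (mod 17), and since 2⁻¹ ≡ 9 (mod 17), t ≡ 1. Hence S ≡ 82 + 784·1 = 866 (mod 13328).
From S ≡ 866 (mod 13328) write S = 866 + 13328t. Substituting into S ≡ 38 (mod 43) gives 13328t ≡ 32 (mod 43), and since 41⁻¹ ≡ 21 (mod 43), t ≡ 27. Hence S ≡ 866 + 13328·27 = 360722 (mod 573104).

360722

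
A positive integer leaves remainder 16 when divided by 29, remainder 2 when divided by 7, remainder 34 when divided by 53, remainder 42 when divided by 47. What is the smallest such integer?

354657

The moduli are pairwise coprime; N = 29·7·53·47 = 505673.
N/29 = 17437; 17437 ≡ 8 (mod 29); 8·11 ≡ 1, so inverse 11.
N/7 = 72239; 72239 ≡ 6 (mod 7); 6·6 ≡ 1, so inverse 6.
N/53 = 9541; 9541 ≡ 1 (mod 53), inverse 1.
N/47 = 10759; 10759 ≡ 43 (mod 47); 43·35 ≡ 1, so inverse 35.
x ≡ 16·17437·11 + 2·72239·6 + 34·9541·1 + 42·10759·35 = 20075904.
20075904 mod 505673 = 354657.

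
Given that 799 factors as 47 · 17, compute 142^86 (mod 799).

518

Mod 47: 142 ≡ 1; by Fermat, exponent reduces to 86 mod 46 = 40; 1^40 ≡ 1 (mod 47).
Mod 17: 142 ≡ 6; by Fermat, exponent reduces to 86 mod 16 = 6; 6^6 ≡ 8 (mod 17).
Combine by CRT: x ≡ 1 (mod 47), x ≡ 8 (mod 17) ⇒ x ≡ 518 (mod 799).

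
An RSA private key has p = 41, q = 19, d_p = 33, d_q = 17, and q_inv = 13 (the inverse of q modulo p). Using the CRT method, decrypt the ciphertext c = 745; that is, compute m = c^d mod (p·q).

480

m₁ = c^(d_p) mod p: c ≡ 7 (mod 41), and 7^33 mod 41 = 29.
m₂ = c^(d_q) mod q: c ≡ 4 (mod 19), and 4^17 mod 19 = 5.
h = q_inv·(m₁ − m₂) mod p = 13·(29 − 5) mod 41 = 25.
m = m₂ + h·q = 5 + 25·19 = 480.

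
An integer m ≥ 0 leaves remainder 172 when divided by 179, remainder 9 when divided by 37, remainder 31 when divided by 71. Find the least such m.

123145

The moduli are pairwise coprime; N = 179·37·71 = 470233.
N/179 = 2627; 2627 ≡ 121 (mod 179); 121·108 ≡ 1, so inverse 108.
N/37 = 12709; 12709 ≡ 18 (mod 37); 18·35 ≡ 1, so inverse 35.
N/71 = 6623; 6623 ≡ 20 (mod 71); 20·32 ≡ 1, so inverse 32.
m ≡ 172·2627·108 + 9·12709·35 + 31·6623·32 = 59372503.
59372503 mod 470233 = 123145.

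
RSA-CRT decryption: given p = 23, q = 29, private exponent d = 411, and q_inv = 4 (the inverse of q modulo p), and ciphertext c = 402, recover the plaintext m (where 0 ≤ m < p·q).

d_p = d mod (p−1) = 411 mod 22 = 15; d_q = d mod (q−1) = 19.
m₁ = c^(d_p) mod p: c ≡ 11 (mod 23), and 11^15 mod 23 = 10.
m₂ = c^(d_q) mod q: c ≡ 25 (mod 29), and 25^19 mod 29 = 20.
h = q_inv·(m₁ − m₂) mod p = 4·(10 − 20) mod 23 = 6.
m = m₂ + h·q = 20 + 6·29 = 194.

194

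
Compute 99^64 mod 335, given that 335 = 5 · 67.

261

Mod 5: 99 ≡ 4; since 4 | 64, by Fermat 4^64 ≡ 1 (mod 5).
Mod 67: 99 ≡ 32; 32^64 ≡ 60 (mod 67).
Combine by CRT: x ≡ 1 (mod 5), x ≡ 60 (mod 67) ⇒ x ≡ 261 (mod 335).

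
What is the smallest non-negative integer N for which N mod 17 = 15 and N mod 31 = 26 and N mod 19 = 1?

Combine the congruences pairwise.
From N ≡ 15 (mod 17) write N = 15 + 17t. Substituting into N ≡ 26 (mod 31) gives 17t ≡ 11 (mod 31), and since 17⁻¹ ≡ 11 (mod 31), t ≡ 28. Hence N ≡ 15 + 17·28 = 491 (mod 527).
From N ≡ 491 (mod 527) write N = 491 + 527t. Substituting into N ≡ 1 (mod 19) gives 527t ≡ 4 (mod 19), and since 14⁻¹ ≡ 15 (mod 19), t ≡ 3. Hence N ≡ 491 + 527·3 = 2072 (mod 10013).

2072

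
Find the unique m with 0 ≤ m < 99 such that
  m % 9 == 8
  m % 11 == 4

From m ≡ 8 (mod 9) write m = 8 + 9t. Substituting into m ≡ 4 (mod 11) gives 9t ≡ 7 (mod 11), and since 9⁻¹ ≡ 5 (mod 11), t ≡ 2. Hence m ≡ 8 + 9·2 = 26 (mod 99).

26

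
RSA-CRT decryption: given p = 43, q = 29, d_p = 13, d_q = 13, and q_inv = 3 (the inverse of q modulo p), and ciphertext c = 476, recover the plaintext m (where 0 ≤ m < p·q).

12

m₁ = c^(d_p) mod p: c ≡ 3 (mod 43), and 3^13 mod 43 = 12.
m₂ = c^(d_q) mod q: c ≡ 12 (mod 29), and 12^13 mod 29 = 12.
h = q_inv·(m₁ − m₂) mod p = 3·(12 − 12) mod 43 = 0.
m = m₂ + h·q = 12 + 0·29 = 12.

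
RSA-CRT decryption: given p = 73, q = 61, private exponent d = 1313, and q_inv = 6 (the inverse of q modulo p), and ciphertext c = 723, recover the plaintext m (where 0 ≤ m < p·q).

674

d_p = d mod (p−1) = 1313 mod 72 = 17; d_q = d mod (q−1) = 53.
m₁ = c^(d_p) mod p: c ≡ 66 (mod 73), and 66^17 mod 73 = 17.
m₂ = c^(d_q) mod q: c ≡ 52 (mod 61), and 52^53 mod 61 = 3.
h = q_inv·(m₁ − m₂) mod p = 6·(17 − 3) mod 73 = 11.
m = m₂ + h·q = 3 + 11·61 = 674.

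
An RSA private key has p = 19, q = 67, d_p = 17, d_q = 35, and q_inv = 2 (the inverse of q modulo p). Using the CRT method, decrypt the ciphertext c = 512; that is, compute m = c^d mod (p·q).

94

m₁ = c^(d_p) mod p: c ≡ 18 (mod 19), and 18^17 mod 19 = 18.
m₂ = c^(d_q) mod q: c ≡ 43 (mod 67), and 43^35 mod 67 = 27.
h = q_inv·(m₁ − m₂) mod p = 2·(18 − 27) mod 19 = 1.
m = m₂ + h·q = 27 + 1·67 = 94.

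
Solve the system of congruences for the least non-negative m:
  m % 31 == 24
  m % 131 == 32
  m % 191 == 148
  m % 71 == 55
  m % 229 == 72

Combine the congruences pairwise.
From m ≡ 24 (mod 31) write m = 24 + 31t. Substituting into m ≡ 32 (mod 131) gives 31t ≡ 8 (mod 131), and since 31⁻¹ ≡ 93 (mod 131), t ≡ 89. Hence m ≡ 24 + 31·89 = 2783 (mod 4061).
From m ≡ 2783 (mod 4061) write m = 2783 + 4061t. Substituting into m ≡ 148 (mod 191) gives 4061t ≡ 39 (mod 191), and since 50⁻¹ ≡ 149 (mod 191), t ≡ 81. Hence m ≡ 2783 + 4061·81 = 331724 (mod 775651).
From m ≡ 331724 (mod 775651) write m = 331724 + 775651t. Substituting into m ≡ 55 (mod 71) gives 775651t ≡ 43 (mod 71), and since 47⁻¹ ≡ 68 (mod 71), t ≡ 13. Hence m ≡ 331724 + 775651·13 = 10415187 (mod 55071221).
From m ≡ 10415187 (mod 55071221) write m = 10415187 + 55071221t. Substituting into m ≡ 72 (mod 229) gives 55071221t ≡ 34 (mod 229), and since 156⁻¹ ≡ 69 (mod 229), t ≡ 56. Hence m ≡ 10415187 + 55071221·56 = 3094403563 (mod 12611309609).

3094403563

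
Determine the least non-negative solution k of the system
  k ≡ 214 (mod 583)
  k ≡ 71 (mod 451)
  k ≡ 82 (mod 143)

gcd(583, 451) = 11 and 11 | (71 − 214), so the pair is consistent; merging gives k ≡ 9542 (mod 23903), where 23903 = lcm(583, 451).
gcd(23903, 143) = 11 and 11 | (82 − 9542), so the pair is consistent; merging gives k ≡ 296378 (mod 310739), where 310739 = lcm(23903, 143).
The solution is unique modulo lcm(583, 451, 143) = 310739.

296378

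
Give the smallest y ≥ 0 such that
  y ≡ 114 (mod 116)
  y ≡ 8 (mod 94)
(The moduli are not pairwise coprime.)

gcd(116, 94) = 2 and 2 | (8 − 114), so the pair is consistent; merging gives y ≡ 1042 (mod 5452), where 5452 = lcm(116, 94).
The solution is unique modulo lcm(116, 94) = 5452.

1042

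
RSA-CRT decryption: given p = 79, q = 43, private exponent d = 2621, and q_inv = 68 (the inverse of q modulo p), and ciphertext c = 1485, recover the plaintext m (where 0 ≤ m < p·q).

3110

d_p = d mod (p−1) = 2621 mod 78 = 47; d_q = d mod (q−1) = 17.
m₁ = c^(d_p) mod p: c ≡ 63 (mod 79), and 63^47 mod 79 = 29.
m₂ = c^(d_q) mod q: c ≡ 23 (mod 43), and 23^17 mod 43 = 14.
h = q_inv·(m₁ − m₂) mod p = 68·(29 − 14) mod 79 = 72.
m = m₂ + h·q = 14 + 72·43 = 3110.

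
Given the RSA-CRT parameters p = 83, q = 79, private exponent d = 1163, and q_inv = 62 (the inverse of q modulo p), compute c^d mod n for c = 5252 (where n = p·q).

d_p = d mod (p−1) = 1163 mod 82 = 15; d_q = d mod (q−1) = 71.
m₁ = c^(d_p) mod p: c ≡ 23 (mod 83), and 23^15 mod 83 = 21.
m₂ = c^(d_q) mod q: c ≡ 38 (mod 79), and 38^71 mod 79 = 62.
h = q_inv·(m₁ − m₂) mod p = 62·(21 − 62) mod 83 = 31.
m = m₂ + h·q = 62 + 31·79 = 2511.

2511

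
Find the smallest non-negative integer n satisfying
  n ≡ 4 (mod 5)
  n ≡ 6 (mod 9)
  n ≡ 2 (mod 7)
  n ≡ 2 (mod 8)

114

From n ≡ 4 (mod 5) write n = 4 + 5t. Substituting into n ≡ 6 (mod 9) gives 5t ≡ 2 (mod 9), and since 5⁻¹ ≡ 2 (mod 9), t ≡ 4. Hence n ≡ 4 + 5·4 = 24 (mod 45).
From n ≡ 24 (mod 45) write n = 24 + 45t. Substituting into n ≡ 2 (mod 7) gives 45t ≡ 6 (mod 7), and since 3⁻¹ ≡ 5 (mod 7), t ≡ 2. Hence n ≡ 24 + 45·2 = 114 (mod 315).
From n ≡ 114 (mod 315) write n = 114 + 315t. Substituting into n ≡ 2 (mod 8) gives 315t ≡ 0 (mod 8), and since 3⁻¹ ≡ 3 (mod 8), t ≡ 0. Hence n ≡ 114 + 315·0 = 114 (mod 2520).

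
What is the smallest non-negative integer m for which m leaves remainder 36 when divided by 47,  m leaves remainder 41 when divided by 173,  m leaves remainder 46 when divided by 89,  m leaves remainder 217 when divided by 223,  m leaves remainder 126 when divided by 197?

The moduli are pairwise coprime; N = 47·173·89·223·197 = 31791063529.
N/47 = 676405607; 676405607 ≡ 31 (mod 47); 31·44 ≡ 1, so inverse 44.
N/173 = 183763373; 183763373 ≡ 5 (mod 173); 5·104 ≡ 1, so inverse 104.
N/89 = 357202961; 357202961 ≡ 37 (mod 89); 37·77 ≡ 1, so inverse 77.
N/223 = 142560823; 142560823 ≡ 45 (mod 223); 45·114 ≡ 1, so inverse 114.
N/197 = 161375957; 161375957 ≡ 58 (mod 197); 58·17 ≡ 1, so inverse 17.
m ≡ 36·676405607·44 + 41·183763373·104 + 46·357202961·77 + 217·142560823·114 + 126·161375957·17 = 6992543331090.
6992543331090 mod 31791063529 = 30300418239.

30300418239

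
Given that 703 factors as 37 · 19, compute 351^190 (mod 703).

Mod 37: 351 ≡ 18; by Fermat, exponent reduces to 190 mod 36 = 10; 18^10 ≡ 3 (mod 37).
Mod 19: 351 ≡ 9; by Fermat, exponent reduces to 190 mod 18 = 10; 9^10 ≡ 9 (mod 19).
Combine by CRT: x ≡ 3 (mod 37), x ≡ 9 (mod 19) ⇒ x ≡ 484 (mod 703).

484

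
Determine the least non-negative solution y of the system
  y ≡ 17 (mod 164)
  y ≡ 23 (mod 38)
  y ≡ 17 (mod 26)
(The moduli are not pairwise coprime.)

gcd(164, 38) = 2 and 2 | (23 − 17), so the pair is consistent; merging gives y ≡ 1657 (mod 3116), where 3116 = lcm(164, 38).
gcd(3116, 26) = 2 and 2 | (17 − 1657), so the pair is consistent; merging gives y ≡ 23469 (mod 40508), where 40508 = lcm(3116, 26).
The solution is unique modulo lcm(164, 38, 26) = 40508.

23469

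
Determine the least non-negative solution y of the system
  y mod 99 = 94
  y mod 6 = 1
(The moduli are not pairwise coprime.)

193

Combine the congruences pairwise.
gcd(99, 6) = 3 and 3 | (1 − 94), so the pair is consistent; merging gives y ≡ 193 (mod 198), where 198 = lcm(99, 6).
The solution is unique modulo lcm(99, 6) = 198.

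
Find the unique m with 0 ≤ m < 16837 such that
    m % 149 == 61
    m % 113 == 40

Combine the congruences pairwise.
From m ≡ 61 (mod 149) write m = 61 + 149t. Substituting into m ≡ 40 (mod 113) gives 149t ≡ 92 (mod 113), and since 36⁻¹ ≡ 22 (mod 113), t ≡ 103. Hence m ≡ 61 + 149·103 = 15408 (mod 16837).

15408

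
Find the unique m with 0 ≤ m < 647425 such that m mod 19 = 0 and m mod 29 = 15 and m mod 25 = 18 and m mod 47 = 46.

259768

The moduli are pairwise coprime; N = 19·29·25·47 = 647425.
N/19 = 34075; 34075 ≡ 8 (mod 19); 8·12 ≡ 1, so inverse 12.
N/29 = 22325; 22325 ≡ 24 (mod 29); 24·23 ≡ 1, so inverse 23.
N/25 = 25897; 25897 ≡ 22 (mod 25); 22·8 ≡ 1, so inverse 8.
N/47 = 13775; 13775 ≡ 4 (mod 47); 4·12 ≡ 1, so inverse 12.
m ≡ 0·34075·12 + 15·22325·23 + 18·25897·8 + 46·13775·12 = 19035093.
19035093 mod 647425 = 259768.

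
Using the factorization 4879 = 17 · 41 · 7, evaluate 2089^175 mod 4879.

2082

Mod 17: 2089 ≡ 15; by Fermat, exponent reduces to 175 mod 16 = 15; 15^15 ≡ 8 (mod 17).
Mod 41: 2089 ≡ 39; by Fermat, exponent reduces to 175 mod 40 = 15; 39^15 ≡ 32 (mod 41).
Mod 7: 2089 ≡ 3; by Fermat, exponent reduces to 175 mod 6 = 1; 3^1 ≡ 3 (mod 7).
Combine by CRT: x ≡ 8 (mod 17), x ≡ 32 (mod 41), x ≡ 3 (mod 7) ⇒ x ≡ 2082 (mod 4879).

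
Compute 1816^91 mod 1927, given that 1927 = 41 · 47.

Mod 41: 1816 ≡ 12; by Fermat, exponent reduces to 91 mod 40 = 11; 12^11 ≡ 26 (mod 41).
Mod 47: 1816 ≡ 30; by Fermat, exponent reduces to 91 mod 46 = 45; 30^45 ≡ 11 (mod 47).
Combine by CRT: x ≡ 26 (mod 41), x ≡ 11 (mod 47) ⇒ x ≡ 1092 (mod 1927).

1092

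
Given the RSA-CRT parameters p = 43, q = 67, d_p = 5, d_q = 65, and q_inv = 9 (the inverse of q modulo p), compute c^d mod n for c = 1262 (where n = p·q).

m₁ = c^(d_p) mod p: c ≡ 15 (mod 43), and 15^5 mod 43 = 38.
m₂ = c^(d_q) mod q: c ≡ 56 (mod 67), and 56^65 mod 67 = 6.
h = q_inv·(m₁ − m₂) mod p = 9·(38 − 6) mod 43 = 30.
m = m₂ + h·q = 6 + 30·67 = 2016.

2016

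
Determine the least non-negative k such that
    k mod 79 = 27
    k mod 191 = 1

14326

Combine the congruences pairwise.
From k ≡ 27 (mod 79) write k = 27 + 79t. Substituting into k ≡ 1 (mod 191) gives 79t ≡ 165 (mod 191), and since 79⁻¹ ≡ 162 (mod 191), t ≡ 181. Hence k ≡ 27 + 79·181 = 14326 (mod 15089).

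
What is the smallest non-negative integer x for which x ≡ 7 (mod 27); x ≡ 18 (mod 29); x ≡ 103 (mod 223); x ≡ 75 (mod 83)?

From x ≡ 7 (mod 27) write x = 7 + 27t. Substituting into x ≡ 18 (mod 29) gives 27t ≡ 11 (mod 29), and since 27⁻¹ ≡ 14 (mod 29), t ≡ 9. Hence x ≡ 7 + 27·9 = 250 (mod 783).
From x ≡ 250 (mod 783) write x = 250 + 783t. Substituting into x ≡ 103 (mod 223) gives 783t ≡ 76 (mod 223), and since 114⁻¹ ≡ 45 (mod 223), t ≡ 75. Hence x ≡ 250 + 783·75 = 58975 (mod 174609).
From x ≡ 58975 (mod 174609) write x = 58975 + 174609t. Substituting into x ≡ 75 (mod 83) gives 174609t ≡ 30 (mod 83), and since 60⁻¹ ≡ 18 (mod 83), t ≡ 42. Hence x ≡ 58975 + 174609·42 = 7392553 (mod 14492547).

7392553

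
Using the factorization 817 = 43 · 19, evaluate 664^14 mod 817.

552

Mod 43: 664 ≡ 19; 19^14 ≡ 36 (mod 43).
Mod 19: 664 ≡ 18; 18^14 ≡ 1 (mod 19).
Combine by CRT: x ≡ 36 (mod 43), x ≡ 1 (mod 19) ⇒ x ≡ 552 (mod 817).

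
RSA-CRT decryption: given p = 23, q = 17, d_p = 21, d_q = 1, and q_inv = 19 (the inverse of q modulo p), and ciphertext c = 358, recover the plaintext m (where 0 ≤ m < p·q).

154

m₁ = c^(d_p) mod p: c ≡ 13 (mod 23), and 13^21 mod 23 = 16.
m₂ = c^(d_q) mod q: c ≡ 1 (mod 17), and 1^1 mod 17 = 1.
h = q_inv·(m₁ − m₂) mod p = 19·(16 − 1) mod 23 = 9.
m = m₂ + h·q = 1 + 9·17 = 154.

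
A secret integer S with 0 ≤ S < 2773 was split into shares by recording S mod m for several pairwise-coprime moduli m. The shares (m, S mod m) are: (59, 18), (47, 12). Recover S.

1375

From S ≡ 18 (mod 59) write S = 18 + 59t. Substituting into S ≡ 12 (mod 47) gives 59t ≡ 41 (mod 47), and since 12⁻¹ ≡ 4 (mod 47), t ≡ 23. Hence S ≡ 18 + 59·23 = 1375 (mod 2773).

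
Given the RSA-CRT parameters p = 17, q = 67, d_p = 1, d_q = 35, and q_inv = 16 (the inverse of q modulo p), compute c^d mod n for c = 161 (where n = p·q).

8

m₁ = c^(d_p) mod p: c ≡ 8 (mod 17), and 8^1 mod 17 = 8.
m₂ = c^(d_q) mod q: c ≡ 27 (mod 67), and 27^35 mod 67 = 8.
h = q_inv·(m₁ − m₂) mod p = 16·(8 − 8) mod 17 = 0.
m = m₂ + h·q = 8 + 0·67 = 8.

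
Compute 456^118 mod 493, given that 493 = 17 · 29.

100

Mod 17: 456 ≡ 14; by Fermat, exponent reduces to 118 mod 16 = 6; 14^6 ≡ 15 (mod 17).
Mod 29: 456 ≡ 21; by Fermat, exponent reduces to 118 mod 28 = 6; 21^6 ≡ 13 (mod 29).
Combine by CRT: x ≡ 15 (mod 17), x ≡ 13 (mod 29) ⇒ x ≡ 100 (mod 493).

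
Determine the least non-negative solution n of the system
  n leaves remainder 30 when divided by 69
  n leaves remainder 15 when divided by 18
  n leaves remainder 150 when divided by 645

gcd(69, 18) = 3 and 3 | (15 − 30), so the pair is consistent; merging gives n ≡ 375 (mod 414), where 414 = lcm(69, 18).
gcd(414, 645) = 3 and 3 | (150 − 375), so the pair is consistent; merging gives n ≡ 56265 (mod 89010), where 89010 = lcm(414, 645).
The solution is unique modulo lcm(69, 18, 645) = 89010.

56265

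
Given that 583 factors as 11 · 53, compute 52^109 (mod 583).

Mod 11: 52 ≡ 8; by Fermat, exponent reduces to 109 mod 10 = 9; 8^9 ≡ 7 (mod 11).
Mod 53: 52 ≡ 52; by Fermat, exponent reduces to 109 mod 52 = 5; 52^5 ≡ 52 (mod 53).
Combine by CRT: x ≡ 7 (mod 11), x ≡ 52 (mod 53) ⇒ x ≡ 370 (mod 583).

370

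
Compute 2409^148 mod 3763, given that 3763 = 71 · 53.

Mod 71: 2409 ≡ 66; by Fermat, exponent reduces to 148 mod 70 = 8; 66^8 ≡ 54 (mod 71).
Mod 53: 2409 ≡ 24; by Fermat, exponent reduces to 148 mod 52 = 44; 24^44 ≡ 10 (mod 53).
Combine by CRT: x ≡ 54 (mod 71), x ≡ 10 (mod 53) ⇒ x ≡ 1971 (mod 3763).

1971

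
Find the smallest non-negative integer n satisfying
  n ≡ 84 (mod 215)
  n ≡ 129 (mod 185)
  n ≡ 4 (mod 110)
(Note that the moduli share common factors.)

gcd(215, 185) = 5 and 5 | (129 − 84), so the pair is consistent; merging gives n ≡ 4384 (mod 7955), where 7955 = lcm(215, 185).
gcd(7955, 110) = 5 and 5 | (4 − 4384), so the pair is consistent; merging gives n ≡ 83934 (mod 175010), where 175010 = lcm(7955, 110).
The solution is unique modulo lcm(215, 185, 110) = 175010.

83934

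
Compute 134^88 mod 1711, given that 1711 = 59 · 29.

547

Mod 59: 134 ≡ 16; by Fermat, exponent reduces to 88 mod 58 = 30; 16^30 ≡ 16 (mod 59).
Mod 29: 134 ≡ 18; by Fermat, exponent reduces to 88 mod 28 = 4; 18^4 ≡ 25 (mod 29).
Combine by CRT: x ≡ 16 (mod 59), x ≡ 25 (mod 29) ⇒ x ≡ 547 (mod 1711).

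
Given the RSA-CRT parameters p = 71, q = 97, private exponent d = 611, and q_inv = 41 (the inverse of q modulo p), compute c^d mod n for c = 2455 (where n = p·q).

d_p = d mod (p−1) = 611 mod 70 = 51; d_q = d mod (q−1) = 35.
m₁ = c^(d_p) mod p: c ≡ 41 (mod 71), and 41^51 mod 71 = 23.
m₂ = c^(d_q) mod q: c ≡ 30 (mod 97), and 30^35 mod 97 = 34.
h = q_inv·(m₁ − m₂) mod p = 41·(23 − 34) mod 71 = 46.
m = m₂ + h·q = 34 + 46·97 = 4496.

4496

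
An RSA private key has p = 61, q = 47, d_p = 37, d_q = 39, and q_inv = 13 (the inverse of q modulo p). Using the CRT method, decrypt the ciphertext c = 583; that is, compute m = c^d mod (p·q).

m₁ = c^(d_p) mod p: c ≡ 34 (mod 61), and 34^37 mod 61 = 58.
m₂ = c^(d_q) mod q: c ≡ 19 (mod 47), and 19^39 mod 47 = 11.
h = q_inv·(m₁ − m₂) mod p = 13·(58 − 11) mod 61 = 1.
m = m₂ + h·q = 11 + 1·47 = 58.

58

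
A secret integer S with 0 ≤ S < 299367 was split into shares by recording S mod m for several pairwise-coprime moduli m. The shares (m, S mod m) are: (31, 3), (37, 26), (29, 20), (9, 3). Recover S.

Combine the congruences pairwise.
From S ≡ 3 (mod 31) write S = 3 + 31t. Substituting into S ≡ 26 (mod 37) gives 31t ≡ 23 (mod 37), and since 31⁻¹ ≡ 6 (mod 37), t ≡ 27. Hence S ≡ 3 + 31·27 = 840 (mod 1147).
From S ≡ 840 (mod 1147) write S = 840 + 1147t. Substituting into S ≡ 20 (mod 29) gives 1147t ≡ 21 (mod 29), and since 16⁻¹ ≡ 20 (mod 29), t ≡ 14. Hence S ≡ 840 + 1147·14 = 16898 (mod 33263).
From S ≡ 16898 (mod 33263) write S = 16898 + 33263t. Substituting into S ≡ 3 (mod 9) gives 33263t ≡ 7 (mod 9), and since 8⁻¹ ≡ 8 (mod 9), t ≡ 2. Hence S ≡ 16898 + 33263·2 = 83424 (mod 299367).

83424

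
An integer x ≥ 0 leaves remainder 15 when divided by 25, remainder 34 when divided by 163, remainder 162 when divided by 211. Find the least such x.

From x ≡ 15 (mod 25) write x = 15 + 25t. Substituting into x ≡ 34 (mod 163) gives 25t ≡ 19 (mod 163), and since 25⁻¹ ≡ 150 (mod 163), t ≡ 79. Hence x ≡ 15 + 25·79 = 1990 (mod 4075).
From x ≡ 1990 (mod 4075) write x = 1990 + 4075t. Substituting into x ≡ 162 (mod 211) gives 4075t ≡ 71 (mod 211), and since 66⁻¹ ≡ 16 (mod 211), t ≡ 81. Hence x ≡ 1990 + 4075·81 = 332065 (mod 859825).

332065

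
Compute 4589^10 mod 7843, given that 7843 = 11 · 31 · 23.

5798

Mod 11: 4589 ≡ 2; since 10 | 10, by Fermat 2^10 ≡ 1 (mod 11).
Mod 31: 4589 ≡ 1; 1^10 ≡ 1 (mod 31).
Mod 23: 4589 ≡ 12; 12^10 ≡ 2 (mod 23).
Combine by CRT: x ≡ 1 (mod 11), x ≡ 1 (mod 31), x ≡ 2 (mod 23) ⇒ x ≡ 5798 (mod 7843).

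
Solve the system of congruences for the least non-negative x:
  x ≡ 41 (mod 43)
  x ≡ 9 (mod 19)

Combine the congruences pairwise.
From x ≡ 41 (mod 43) write x = 41 + 43t. Substituting into x ≡ 9 (mod 19) gives 43t ≡ 6 (mod 19), and since 5⁻¹ ≡ 4 (mod 19), t ≡ 5. Hence x ≡ 41 + 43·5 = 256 (mod 817).

256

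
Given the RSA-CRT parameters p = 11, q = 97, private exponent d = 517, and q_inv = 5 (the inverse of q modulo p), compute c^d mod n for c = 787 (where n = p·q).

d_p = d mod (p−1) = 517 mod 10 = 7; d_q = d mod (q−1) = 37.
m₁ = c^(d_p) mod p: c ≡ 6 (mod 11), and 6^7 mod 11 = 8.
m₂ = c^(d_q) mod q: c ≡ 11 (mod 97), and 11^37 mod 97 = 48.
h = q_inv·(m₁ − m₂) mod p = 5·(8 − 48) mod 11 = 9.
m = m₂ + h·q = 48 + 9·97 = 921.

921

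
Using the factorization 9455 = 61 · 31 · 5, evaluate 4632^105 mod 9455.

7687

Mod 61: 4632 ≡ 57; by Fermat, exponent reduces to 105 mod 60 = 45; 57^45 ≡ 1 (mod 61).
Mod 31: 4632 ≡ 13; by Fermat, exponent reduces to 105 mod 30 = 15; 13^15 ≡ 30 (mod 31).
Mod 5: 4632 ≡ 2; by Fermat, exponent reduces to 105 mod 4 = 1; 2^1 ≡ 2 (mod 5).
Combine by CRT: x ≡ 1 (mod 61), x ≡ 30 (mod 31), x ≡ 2 (mod 5) ⇒ x ≡ 7687 (mod 9455).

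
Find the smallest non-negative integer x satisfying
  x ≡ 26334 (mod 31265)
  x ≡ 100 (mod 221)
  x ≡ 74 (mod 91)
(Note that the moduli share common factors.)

1308199

Combine the congruences pairwise.
gcd(31265, 221) = 13 and 13 | (100 − 26334), so the pair is consistent; merging gives x ≡ 245189 (mod 531505), where 531505 = lcm(31265, 221).
gcd(531505, 91) = 13 and 13 | (74 − 245189), so the pair is consistent; merging gives x ≡ 1308199 (mod 3720535), where 3720535 = lcm(531505, 91).
The solution is unique modulo lcm(31265, 221, 91) = 3720535.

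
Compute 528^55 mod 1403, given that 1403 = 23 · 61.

Mod 23: 528 ≡ 22; by Fermat, exponent reduces to 55 mod 22 = 11; 22^11 ≡ 22 (mod 23).
Mod 61: 528 ≡ 40; 40^55 ≡ 21 (mod 61).
Combine by CRT: x ≡ 22 (mod 23), x ≡ 21 (mod 61) ⇒ x ≡ 1241 (mod 1403).

1241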